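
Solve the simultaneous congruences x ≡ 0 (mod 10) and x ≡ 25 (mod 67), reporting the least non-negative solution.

Write x = 0 + 10·k. Then 10·k ≡ 25 − 0 ≡ 25 (mod 67).
Need 10⁻¹ mod 67. Extended Euclid on (67, 10):
67 = 6·10 + 7
10 = 1·7 + 3
7 = 2·3 + 1
3 = 3·1 + 0
Back-substitute:
1 = 7 − 2·3
1 = −2·10 + 3·7
1 = 3·67 − 20·10
10⁻¹ ≡ 47 (mod 67), so k ≡ 47·25 ≡ 36 (mod 67).
x = 0 + 10·36 = 360.

360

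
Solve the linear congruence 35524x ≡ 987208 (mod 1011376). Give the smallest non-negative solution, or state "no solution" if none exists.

First find gcd(35524, 1011376):
1011376 = 28×35524 + 16704
35524 = 2×16704 + 2116
16704 = 7×2116 + 1892
2116 = 1×1892 + 224
1892 = 8×224 + 100
224 = 2×100 + 24
100 = 4×24 + 4
24 = 6×4 + 0
gcd = 4 and 4 | 987208, so solutions exist. Divide through by 4: 8881x ≡ 246802 (mod 252844).
Now find 8881⁻¹ mod 252844:
252844 = 28*8881 + 4176
8881 = 2*4176 + 529
4176 = 7*529 + 473
529 = 1*473 + 56
473 = 8*56 + 25
56 = 2*25 + 6
25 = 4*6 + 1
6 = 6*1 + 0
Back-substitute:
1 = 25 − 4·6
1 = −4·56 + 9·25
1 = 9·473 − 76·56
1 = −76·529 + 85·473
1 = 85·4176 − 671·529
1 = −671·8881 + 1427·4176
1 = 1427·252844 − 40627·8881
So 8881·(-40627) ≡ 1 (mod 252844), i.e. 8881⁻¹ ≡ 212217.
Then x ≡ 212217·246802 ≡ 209654 (mod 252844); the smallest non-negative solution is x = 209654.

209654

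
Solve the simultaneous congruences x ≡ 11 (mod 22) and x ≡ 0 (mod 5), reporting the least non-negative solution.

Write x = 11 + 22·k. Then 22·k ≡ 0 − 11 ≡ 4 (mod 5).
Need 22⁻¹ mod 5. Extended Euclid on (5, 2):
5 = 2*2 + 1
2 = 2*1 + 0
Back-substitute:
1 = 5 − 2·2
22⁻¹ ≡ 3 (mod 5), so k ≡ 3·4 ≡ 2 (mod 5).
x = 11 + 22·2 = 55.

55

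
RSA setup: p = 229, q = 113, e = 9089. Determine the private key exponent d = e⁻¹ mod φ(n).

20417

φ(n) = (p−1)(q−1) = 228·112 = 25536.
Need d with 9089·d ≡ 1 (mod 25536). Apply the extended Euclidean algorithm:
25536 = 2·9089 + 7358
9089 = 1·7358 + 1731
7358 = 4·1731 + 434
1731 = 3·434 + 429
434 = 1·429 + 5
429 = 85·5 + 4
5 = 1·4 + 1
4 = 4·1 + 0
Back-substitute:
1 = 5 − 4
1 = −429 + 86·5
1 = 86·434 − 87·429
1 = −87·1731 + 347·434
1 = 347·7358 − 1475·1731
1 = −1475·9089 + 1822·7358
1 = 1822·25536 − 5119·9089
So 9089·(-5119) ≡ 1 (mod 25536), hence d ≡ -5119 ≡ 20417 (mod 25536).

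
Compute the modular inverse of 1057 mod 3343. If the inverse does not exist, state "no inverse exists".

gcd(3343, 1057) by repeated division:
3343 = 3·1057 + 172
1057 = 6·172 + 25
172 = 6·25 + 22
25 = 1·22 + 3
22 = 7·3 + 1
3 = 3·1 + 0
Since gcd(1057, 3343) = 1, back-substitute to write 1 as a combination:
1 = 22 − 7·3
1 = −7·25 + 8·22
1 = 8·172 − 55·25
1 = −55·1057 + 338·172
1 = 338·3343 − 1069·1057
So 1057·(-1069) ≡ 1 (mod 3343), and -1069 ≡ 2274 (mod 3343).

2274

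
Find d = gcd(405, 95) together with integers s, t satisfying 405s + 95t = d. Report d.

5

Euclidean algorithm:
405 = 4×95 + 25
95 = 3×25 + 20
25 = 1×20 + 5
20 = 4×5 + 0
gcd(405, 95) = 5.
Express as a combination:
5 = 25 − 20
5 = −95 + 4·25
5 = 4·405 − 17·95
So 5 = (4)·405 + (-17)·95.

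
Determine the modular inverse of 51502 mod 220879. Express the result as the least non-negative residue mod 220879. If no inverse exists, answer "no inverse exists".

156818

Extended Euclidean algorithm:
220879 = 4×51502 + 14871
51502 = 3×14871 + 6889
14871 = 2×6889 + 1093
6889 = 6×1093 + 331
1093 = 3×331 + 100
331 = 3×100 + 31
100 = 3×31 + 7
31 = 4×7 + 3
7 = 2×3 + 1
3 = 3×1 + 0
Since gcd(51502, 220879) = 1, back-substitute to write 1 as a combination:
1 = 7 − 2·3
1 = −2·31 + 9·7
1 = 9·100 − 29·31
1 = −29·331 + 96·100
1 = 96·1093 − 317·331
1 = −317·6889 + 1998·1093
1 = 1998·14871 − 4313·6889
1 = −4313·51502 + 14937·14871
1 = 14937·220879 − 64061·51502
So 51502·(-64061) ≡ 1 (mod 220879), and -64061 ≡ 156818 (mod 220879).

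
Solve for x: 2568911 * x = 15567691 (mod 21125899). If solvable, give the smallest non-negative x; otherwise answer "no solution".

13358221

First find gcd(2568911, 21125899):
21125899 = 8×2568911 + 574611
2568911 = 4×574611 + 270467
574611 = 2×270467 + 33677
270467 = 8×33677 + 1051
33677 = 32×1051 + 45
1051 = 23×45 + 16
45 = 2×16 + 13
16 = 1×13 + 3
13 = 4×3 + 1
3 = 3×1 + 0
gcd = 1, so a unique solution mod 21125899 exists.
Back-substitute for the Bézout coefficients:
1 = 13 − 4·3
1 = −4·16 + 5·13
1 = 5·45 − 14·16
1 = −14·1051 + 327·45
1 = 327·33677 − 10478·1051
1 = −10478·270467 + 84151·33677
1 = 84151·574611 − 178780·270467
1 = −178780·2568911 + 799271·574611
1 = 799271·21125899 − 6572948·2568911
So 2568911·(-6572948) ≡ 1 (mod 21125899), giving 2568911⁻¹ ≡ 14552951.
x ≡ 2568911⁻¹·15567691 ≡ 14552951·15567691 ≡ 13358221 (mod 21125899).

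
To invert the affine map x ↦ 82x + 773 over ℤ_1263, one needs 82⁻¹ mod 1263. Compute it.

Run Euclid on (1263, 82):
1263 = 15×82 + 33
82 = 2×33 + 16
33 = 2×16 + 1
16 = 16×1 + 0
Since gcd(82, 1263) = 1, back-substitute to write 1 as a combination:
1 = 33 − 2·16
1 = −2·82 + 5·33
1 = 5·1263 − 77·82
So 82·(-77) ≡ 1 (mod 1263), and -77 ≡ 1186 (mod 1263).

1186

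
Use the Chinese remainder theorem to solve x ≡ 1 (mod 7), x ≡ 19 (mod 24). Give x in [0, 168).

Write x = 1 + 7·k. Then 7·k ≡ 19 − 1 ≡ 18 (mod 24).
Need 7⁻¹ mod 24. Extended Euclid on (24, 7):
24 = 3·7 + 3
7 = 2·3 + 1
3 = 3·1 + 0
Back-substitute:
1 = 7 − 2·3
1 = −2·24 + 7·7
7⁻¹ ≡ 7 (mod 24), so k ≡ 7·18 ≡ 6 (mod 24).
x = 1 + 7·6 = 43.

43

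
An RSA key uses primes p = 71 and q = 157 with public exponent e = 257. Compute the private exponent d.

8753

φ(n) = (p−1)(q−1) = 70·156 = 10920.
Need d with 257·d ≡ 1 (mod 10920). Apply the extended Euclidean algorithm:
10920 = 42*257 + 126
257 = 2*126 + 5
126 = 25*5 + 1
5 = 5*1 + 0
Back-substitute:
1 = 126 − 25·5
1 = −25·257 + 51·126
1 = 51·10920 − 2167·257
So 257·(-2167) ≡ 1 (mod 10920), hence d ≡ -2167 ≡ 8753 (mod 10920).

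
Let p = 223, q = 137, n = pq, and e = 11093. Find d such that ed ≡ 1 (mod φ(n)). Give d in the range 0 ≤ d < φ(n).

φ(n) = (p−1)(q−1) = 222·136 = 30192.
Need d with 11093·d ≡ 1 (mod 30192). Apply the extended Euclidean algorithm:
30192 = 2*11093 + 8006
11093 = 1*8006 + 3087
8006 = 2*3087 + 1832
3087 = 1*1832 + 1255
1832 = 1*1255 + 577
1255 = 2*577 + 101
577 = 5*101 + 72
101 = 1*72 + 29
72 = 2*29 + 14
29 = 2*14 + 1
14 = 14*1 + 0
Back-substitute:
1 = 29 − 2·14
1 = −2·72 + 5·29
1 = 5·101 − 7·72
1 = −7·577 + 40·101
1 = 40·1255 − 87·577
1 = −87·1832 + 127·1255
1 = 127·3087 − 214·1832
1 = −214·8006 + 555·3087
1 = 555·11093 − 769·8006
1 = −769·30192 + 2093·11093
So 11093·2093 ≡ 1 (mod 30192), hence d = 2093.

2093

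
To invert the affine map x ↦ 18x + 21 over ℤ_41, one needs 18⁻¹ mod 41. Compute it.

16

Extended Euclidean algorithm:
41 = 2·18 + 5
18 = 3·5 + 3
5 = 1·3 + 2
3 = 1·2 + 1
2 = 2·1 + 0
The gcd is 1. Working backward:
1 = 3 − 2
1 = −5 + 2·3
1 = 2·18 − 7·5
1 = −7·41 + 16·18
So 18·16 ≡ 1 (mod 41).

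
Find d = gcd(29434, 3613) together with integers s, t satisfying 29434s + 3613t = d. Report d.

1

Euclidean algorithm:
29434 = 8·3613 + 530
3613 = 6·530 + 433
530 = 1·433 + 97
433 = 4·97 + 45
97 = 2·45 + 7
45 = 6·7 + 3
7 = 2·3 + 1
3 = 3·1 + 0
gcd(29434, 3613) = 1.
Express as a combination:
1 = 7 − 2·3
1 = −2·45 + 13·7
1 = 13·97 − 28·45
1 = −28·433 + 125·97
1 = 125·530 − 153·433
1 = −153·3613 + 1043·530
1 = 1043·29434 − 8497·3613
So 1 = (1043)·29434 + (-8497)·3613.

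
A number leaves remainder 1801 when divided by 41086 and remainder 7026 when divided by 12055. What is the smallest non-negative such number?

277332301

Write x = 1801 + 41086·k. Then 41086·k ≡ 7026 − 1801 ≡ 5225 (mod 12055).
Need 41086⁻¹ mod 12055. Extended Euclid on (12055, 4921):
12055 = 2·4921 + 2213
4921 = 2·2213 + 495
2213 = 4·495 + 233
495 = 2·233 + 29
233 = 8·29 + 1
29 = 29·1 + 0
Back-substitute:
1 = 233 − 8·29
1 = −8·495 + 17·233
1 = 17·2213 − 76·495
1 = −76·4921 + 169·2213
1 = 169·12055 − 414·4921
41086⁻¹ ≡ 11641 (mod 12055), so k ≡ 11641·5225 ≡ 6750 (mod 12055).
x = 1801 + 41086·6750 = 277332301.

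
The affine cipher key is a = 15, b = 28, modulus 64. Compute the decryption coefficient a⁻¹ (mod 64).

Apply the Euclidean algorithm to 64 and 15:
64 = 4*15 + 4
15 = 3*4 + 3
4 = 1*3 + 1
3 = 3*1 + 0
The gcd is 1. Working backward:
1 = 4 − 3
1 = −15 + 4·4
1 = 4·64 − 17·15
Hence 15⁻¹ ≡ -17 ≡ 47 (mod 64).

47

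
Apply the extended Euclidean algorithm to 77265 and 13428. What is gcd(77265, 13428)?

9

Repeated division:
77265 = 5·13428 + 10125
13428 = 1·10125 + 3303
10125 = 3·3303 + 216
3303 = 15·216 + 63
216 = 3·63 + 27
63 = 2·27 + 9
27 = 3·9 + 0
gcd(77265, 13428) = 9.
Working backward:
9 = 63 − 2·27
9 = −2·216 + 7·63
9 = 7·3303 − 107·216
9 = −107·10125 + 328·3303
9 = 328·13428 − 435·10125
9 = −435·77265 + 2503·13428
So 9 = (-435)·77265 + (2503)·13428.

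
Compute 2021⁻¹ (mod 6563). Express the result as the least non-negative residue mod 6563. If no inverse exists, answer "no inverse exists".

Run Euclid on (6563, 2021):
6563 = 3*2021 + 500
2021 = 4*500 + 21
500 = 23*21 + 17
21 = 1*17 + 4
17 = 4*4 + 1
4 = 4*1 + 0
The gcd is 1. Working backward:
1 = 17 − 4·4
1 = −4·21 + 5·17
1 = 5·500 − 119·21
1 = −119·2021 + 481·500
1 = 481·6563 − 1562·2021
Thus 2021·(-1562) ≡ 1 (mod 6563); reducing, -1562 mod 6563 = 5001.

5001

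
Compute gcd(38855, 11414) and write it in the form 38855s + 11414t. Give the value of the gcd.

1

Repeated division:
38855 = 3*11414 + 4613
11414 = 2*4613 + 2188
4613 = 2*2188 + 237
2188 = 9*237 + 55
237 = 4*55 + 17
55 = 3*17 + 4
17 = 4*4 + 1
4 = 4*1 + 0
gcd(38855, 11414) = 1.
Working backward:
1 = 17 − 4·4
1 = −4·55 + 13·17
1 = 13·237 − 56·55
1 = −56·2188 + 517·237
1 = 517·4613 − 1090·2188
1 = −1090·11414 + 2697·4613
1 = 2697·38855 − 9181·11414
So 1 = (2697)·38855 + (-9181)·11414.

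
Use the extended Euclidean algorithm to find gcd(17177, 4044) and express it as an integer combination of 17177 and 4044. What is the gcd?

1

Euclidean algorithm:
17177 = 4×4044 + 1001
4044 = 4×1001 + 40
1001 = 25×40 + 1
40 = 40×1 + 0
gcd(17177, 4044) = 1.
Working backward:
1 = 1001 − 25·40
1 = −25·4044 + 101·1001
1 = 101·17177 − 429·4044
So 1 = (101)·17177 + (-429)·4044.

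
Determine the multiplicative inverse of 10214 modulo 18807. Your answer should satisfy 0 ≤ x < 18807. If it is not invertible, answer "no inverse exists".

14375

Apply the Euclidean algorithm to 18807 and 10214:
18807 = 1*10214 + 8593
10214 = 1*8593 + 1621
8593 = 5*1621 + 488
1621 = 3*488 + 157
488 = 3*157 + 17
157 = 9*17 + 4
17 = 4*4 + 1
4 = 4*1 + 0
The gcd is 1. Working backward:
1 = 17 − 4·4
1 = −4·157 + 37·17
1 = 37·488 − 115·157
1 = −115·1621 + 382·488
1 = 382·8593 − 2025·1621
1 = −2025·10214 + 2407·8593
1 = 2407·18807 − 4432·10214
Thus 10214·(-4432) ≡ 1 (mod 18807); reducing, -4432 mod 18807 = 14375.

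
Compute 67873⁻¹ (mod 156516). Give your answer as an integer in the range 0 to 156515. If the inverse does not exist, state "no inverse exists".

120925

gcd(156516, 67873) by repeated division:
156516 = 2×67873 + 20770
67873 = 3×20770 + 5563
20770 = 3×5563 + 4081
5563 = 1×4081 + 1482
4081 = 2×1482 + 1117
1482 = 1×1117 + 365
1117 = 3×365 + 22
365 = 16×22 + 13
22 = 1×13 + 9
13 = 1×9 + 4
9 = 2×4 + 1
4 = 4×1 + 0
The gcd is 1. Working backward:
1 = 9 − 2·4
1 = −2·13 + 3·9
1 = 3·22 − 5·13
1 = −5·365 + 83·22
1 = 83·1117 − 254·365
1 = −254·1482 + 337·1117
1 = 337·4081 − 928·1482
1 = −928·5563 + 1265·4081
1 = 1265·20770 − 4723·5563
1 = −4723·67873 + 15434·20770
1 = 15434·156516 − 35591·67873
So 67873·(-35591) ≡ 1 (mod 156516), and -35591 ≡ 120925 (mod 156516).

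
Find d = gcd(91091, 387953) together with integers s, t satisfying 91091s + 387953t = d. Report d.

Repeated division:
387953 = 4*91091 + 23589
91091 = 3*23589 + 20324
23589 = 1*20324 + 3265
20324 = 6*3265 + 734
3265 = 4*734 + 329
734 = 2*329 + 76
329 = 4*76 + 25
76 = 3*25 + 1
25 = 25*1 + 0
gcd(91091, 387953) = 1.
Express as a combination:
1 = 76 − 3·25
1 = −3·329 + 13·76
1 = 13·734 − 29·329
1 = −29·3265 + 129·734
1 = 129·20324 − 803·3265
1 = −803·23589 + 932·20324
1 = 932·91091 − 3599·23589
1 = −3599·387953 + 15328·91091
So 1 = (-3599)·387953 + (15328)·91091.

1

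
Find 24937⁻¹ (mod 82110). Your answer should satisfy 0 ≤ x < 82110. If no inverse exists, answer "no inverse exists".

43783

gcd(82110, 24937) by repeated division:
82110 = 3*24937 + 7299
24937 = 3*7299 + 3040
7299 = 2*3040 + 1219
3040 = 2*1219 + 602
1219 = 2*602 + 15
602 = 40*15 + 2
15 = 7*2 + 1
2 = 2*1 + 0
The gcd is 1. Working backward:
1 = 15 − 7·2
1 = −7·602 + 281·15
1 = 281·1219 − 569·602
1 = −569·3040 + 1419·1219
1 = 1419·7299 − 3407·3040
1 = −3407·24937 + 11640·7299
1 = 11640·82110 − 38327·24937
Thus 24937·(-38327) ≡ 1 (mod 82110); reducing, -38327 mod 82110 = 43783.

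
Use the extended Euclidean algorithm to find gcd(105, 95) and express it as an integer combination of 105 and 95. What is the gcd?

Apply Euclid's algorithm to 105 and 95:
105 = 1×95 + 10
95 = 9×10 + 5
10 = 2×5 + 0
gcd(105, 95) = 5.
Working backward:
5 = 95 − 9·10
5 = −9·105 + 10·95
So 5 = (-9)·105 + (10)·95.

5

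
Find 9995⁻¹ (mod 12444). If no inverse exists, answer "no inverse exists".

8567

Apply the Euclidean algorithm to 12444 and 9995:
12444 = 1*9995 + 2449
9995 = 4*2449 + 199
2449 = 12*199 + 61
199 = 3*61 + 16
61 = 3*16 + 13
16 = 1*13 + 3
13 = 4*3 + 1
3 = 3*1 + 0
gcd = 1, so the inverse exists. Back-substitute:
1 = 13 − 4·3
1 = −4·16 + 5·13
1 = 5·61 − 19·16
1 = −19·199 + 62·61
1 = 62·2449 − 763·199
1 = −763·9995 + 3114·2449
1 = 3114·12444 − 3877·9995
Hence 9995⁻¹ ≡ -3877 ≡ 8567 (mod 12444).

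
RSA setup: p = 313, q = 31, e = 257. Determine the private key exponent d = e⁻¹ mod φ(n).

φ(n) = (p−1)(q−1) = 312·30 = 9360.
Need d with 257·d ≡ 1 (mod 9360). Apply the extended Euclidean algorithm:
9360 = 36·257 + 108
257 = 2·108 + 41
108 = 2·41 + 26
41 = 1·26 + 15
26 = 1·15 + 11
15 = 1·11 + 4
11 = 2·4 + 3
4 = 1·3 + 1
3 = 3·1 + 0
Back-substitute:
1 = 4 − 3
1 = −11 + 3·4
1 = 3·15 − 4·11
1 = −4·26 + 7·15
1 = 7·41 − 11·26
1 = −11·108 + 29·41
1 = 29·257 − 69·108
1 = −69·9360 + 2513·257
So 257·2513 ≡ 1 (mod 9360), hence d = 2513.

2513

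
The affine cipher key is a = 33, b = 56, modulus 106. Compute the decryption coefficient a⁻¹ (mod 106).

45

gcd(106, 33) by repeated division:
106 = 3·33 + 7
33 = 4·7 + 5
7 = 1·5 + 2
5 = 2·2 + 1
2 = 2·1 + 0
The gcd is 1. Working backward:
1 = 5 − 2·2
1 = −2·7 + 3·5
1 = 3·33 − 14·7
1 = −14·106 + 45·33
So 33·45 ≡ 1 (mod 106).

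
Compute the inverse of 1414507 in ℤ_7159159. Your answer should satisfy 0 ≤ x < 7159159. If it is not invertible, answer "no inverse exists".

gcd(7159159, 1414507) by repeated division:
7159159 = 5*1414507 + 86624
1414507 = 16*86624 + 28523
86624 = 3*28523 + 1055
28523 = 27*1055 + 38
1055 = 27*38 + 29
38 = 1*29 + 9
29 = 3*9 + 2
9 = 4*2 + 1
2 = 2*1 + 0
Since gcd(1414507, 7159159) = 1, back-substitute to write 1 as a combination:
1 = 9 − 4·2
1 = −4·29 + 13·9
1 = 13·38 − 17·29
1 = −17·1055 + 472·38
1 = 472·28523 − 12761·1055
1 = −12761·86624 + 38755·28523
1 = 38755·1414507 − 632841·86624
1 = −632841·7159159 + 3202960·1414507
So 1414507·3202960 ≡ 1 (mod 7159159).

3202960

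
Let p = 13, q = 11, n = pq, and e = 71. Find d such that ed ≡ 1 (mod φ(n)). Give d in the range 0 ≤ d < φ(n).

71

φ(n) = (p−1)(q−1) = 12·10 = 120.
Need d with 71·d ≡ 1 (mod 120). Apply the extended Euclidean algorithm:
120 = 1*71 + 49
71 = 1*49 + 22
49 = 2*22 + 5
22 = 4*5 + 2
5 = 2*2 + 1
2 = 2*1 + 0
Back-substitute:
1 = 5 − 2·2
1 = −2·22 + 9·5
1 = 9·49 − 20·22
1 = −20·71 + 29·49
1 = 29·120 − 49·71
So 71·(-49) ≡ 1 (mod 120), hence d ≡ -49 ≡ 71 (mod 120).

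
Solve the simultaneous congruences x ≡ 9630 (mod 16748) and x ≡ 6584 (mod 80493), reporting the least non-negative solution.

Write x = 9630 + 16748·k. Then 16748·k ≡ 6584 − 9630 ≡ 77447 (mod 80493).
Need 16748⁻¹ mod 80493. Extended Euclid on (80493, 16748):
80493 = 4×16748 + 13501
16748 = 1×13501 + 3247
13501 = 4×3247 + 513
3247 = 6×513 + 169
513 = 3×169 + 6
169 = 28×6 + 1
6 = 6×1 + 0
Back-substitute:
1 = 169 − 28·6
1 = −28·513 + 85·169
1 = 85·3247 − 538·513
1 = −538·13501 + 2237·3247
1 = 2237·16748 − 2775·13501
1 = −2775·80493 + 13337·16748
16748⁻¹ ≡ 13337 (mod 80493), so k ≡ 13337·77447 ≡ 24463 (mod 80493).
x = 9630 + 16748·24463 = 409715954.

409715954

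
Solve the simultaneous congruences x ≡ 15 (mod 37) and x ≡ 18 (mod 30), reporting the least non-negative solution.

Write x = 15 + 37·k. Then 37·k ≡ 18 − 15 ≡ 3 (mod 30).
Need 37⁻¹ mod 30. Extended Euclid on (30, 7):
30 = 4·7 + 2
7 = 3·2 + 1
2 = 2·1 + 0
Back-substitute:
1 = 7 − 3·2
1 = −3·30 + 13·7
37⁻¹ ≡ 13 (mod 30), so k ≡ 13·3 ≡ 9 (mod 30).
x = 15 + 37·9 = 348.

348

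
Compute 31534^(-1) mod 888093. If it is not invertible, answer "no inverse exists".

210406

Apply the Euclidean algorithm to 888093 and 31534:
888093 = 28*31534 + 5141
31534 = 6*5141 + 688
5141 = 7*688 + 325
688 = 2*325 + 38
325 = 8*38 + 21
38 = 1*21 + 17
21 = 1*17 + 4
17 = 4*4 + 1
4 = 4*1 + 0
Since gcd(31534, 888093) = 1, back-substitute to write 1 as a combination:
1 = 17 − 4·4
1 = −4·21 + 5·17
1 = 5·38 − 9·21
1 = −9·325 + 77·38
1 = 77·688 − 163·325
1 = −163·5141 + 1218·688
1 = 1218·31534 − 7471·5141
1 = −7471·888093 + 210406·31534
So 31534·210406 ≡ 1 (mod 888093).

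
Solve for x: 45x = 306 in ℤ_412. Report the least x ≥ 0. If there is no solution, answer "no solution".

First find gcd(45, 412):
412 = 9·45 + 7
45 = 6·7 + 3
7 = 2·3 + 1
3 = 3·1 + 0
gcd = 1, so a unique solution mod 412 exists.
Back-substitute for the Bézout coefficients:
1 = 7 − 2·3
1 = −2·45 + 13·7
1 = 13·412 − 119·45
So 45·(-119) ≡ 1 (mod 412), giving 45⁻¹ ≡ 293.
x ≡ 45⁻¹·306 ≡ 293·306 ≡ 254 (mod 412).

254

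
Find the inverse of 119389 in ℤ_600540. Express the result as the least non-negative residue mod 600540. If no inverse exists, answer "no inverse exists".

277969

Apply the Euclidean algorithm to 600540 and 119389:
600540 = 5×119389 + 3595
119389 = 33×3595 + 754
3595 = 4×754 + 579
754 = 1×579 + 175
579 = 3×175 + 54
175 = 3×54 + 13
54 = 4×13 + 2
13 = 6×2 + 1
2 = 2×1 + 0
The gcd is 1. Working backward:
1 = 13 − 6·2
1 = −6·54 + 25·13
1 = 25·175 − 81·54
1 = −81·579 + 268·175
1 = 268·754 − 349·579
1 = −349·3595 + 1664·754
1 = 1664·119389 − 55261·3595
1 = −55261·600540 + 277969·119389
So 119389·277969 ≡ 1 (mod 600540).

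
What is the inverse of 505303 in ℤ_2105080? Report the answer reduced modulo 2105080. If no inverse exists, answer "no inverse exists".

1454967

Run Euclid on (2105080, 505303):
2105080 = 4·505303 + 83868
505303 = 6·83868 + 2095
83868 = 40·2095 + 68
2095 = 30·68 + 55
68 = 1·55 + 13
55 = 4·13 + 3
13 = 4·3 + 1
3 = 3·1 + 0
The gcd is 1. Working backward:
1 = 13 − 4·3
1 = −4·55 + 17·13
1 = 17·68 − 21·55
1 = −21·2095 + 647·68
1 = 647·83868 − 25901·2095
1 = −25901·505303 + 156053·83868
1 = 156053·2105080 − 650113·505303
So 505303·(-650113) ≡ 1 (mod 2105080), and -650113 ≡ 1454967 (mod 2105080).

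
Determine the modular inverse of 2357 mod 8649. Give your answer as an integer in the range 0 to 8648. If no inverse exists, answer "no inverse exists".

8216

gcd(8649, 2357) by repeated division:
8649 = 3·2357 + 1578
2357 = 1·1578 + 779
1578 = 2·779 + 20
779 = 38·20 + 19
20 = 1·19 + 1
19 = 19·1 + 0
The gcd is 1. Working backward:
1 = 20 − 19
1 = −779 + 39·20
1 = 39·1578 − 79·779
1 = −79·2357 + 118·1578
1 = 118·8649 − 433·2357
Thus 2357·(-433) ≡ 1 (mod 8649); reducing, -433 mod 8649 = 8216.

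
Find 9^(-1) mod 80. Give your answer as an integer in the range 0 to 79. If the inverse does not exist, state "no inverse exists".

gcd(80, 9) by repeated division:
80 = 8·9 + 8
9 = 1·8 + 1
8 = 8·1 + 0
gcd = 1, so the inverse exists. Back-substitute:
1 = 9 − 8
1 = −80 + 9·9
So 9·9 ≡ 1 (mod 80).

9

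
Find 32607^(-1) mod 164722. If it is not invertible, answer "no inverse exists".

125177

Run Euclid on (164722, 32607):
164722 = 5*32607 + 1687
32607 = 19*1687 + 554
1687 = 3*554 + 25
554 = 22*25 + 4
25 = 6*4 + 1
4 = 4*1 + 0
The gcd is 1. Working backward:
1 = 25 − 6·4
1 = −6·554 + 133·25
1 = 133·1687 − 405·554
1 = −405·32607 + 7828·1687
1 = 7828·164722 − 39545·32607
Thus 32607·(-39545) ≡ 1 (mod 164722); reducing, -39545 mod 164722 = 125177.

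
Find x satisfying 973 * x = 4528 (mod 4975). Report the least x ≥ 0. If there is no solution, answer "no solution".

4136

First find gcd(973, 4975):
4975 = 5·973 + 110
973 = 8·110 + 93
110 = 1·93 + 17
93 = 5·17 + 8
17 = 2·8 + 1
8 = 8·1 + 0
gcd = 1, so a unique solution mod 4975 exists.
Back-substitute for the Bézout coefficients:
1 = 17 − 2·8
1 = −2·93 + 11·17
1 = 11·110 − 13·93
1 = −13·973 + 115·110
1 = 115·4975 − 588·973
So 973·(-588) ≡ 1 (mod 4975), giving 973⁻¹ ≡ 4387.
x ≡ 973⁻¹·4528 ≡ 4387·4528 ≡ 4136 (mod 4975).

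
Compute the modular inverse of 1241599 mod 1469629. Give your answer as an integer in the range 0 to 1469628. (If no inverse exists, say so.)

338286

gcd(1469629, 1241599) by repeated division:
1469629 = 1*1241599 + 228030
1241599 = 5*228030 + 101449
228030 = 2*101449 + 25132
101449 = 4*25132 + 921
25132 = 27*921 + 265
921 = 3*265 + 126
265 = 2*126 + 13
126 = 9*13 + 9
13 = 1*9 + 4
9 = 2*4 + 1
4 = 4*1 + 0
Since gcd(1241599, 1469629) = 1, back-substitute to write 1 as a combination:
1 = 9 − 2·4
1 = −2·13 + 3·9
1 = 3·126 − 29·13
1 = −29·265 + 61·126
1 = 61·921 − 212·265
1 = −212·25132 + 5785·921
1 = 5785·101449 − 23352·25132
1 = −23352·228030 + 52489·101449
1 = 52489·1241599 − 285797·228030
1 = −285797·1469629 + 338286·1241599
So 1241599·338286 ≡ 1 (mod 1469629).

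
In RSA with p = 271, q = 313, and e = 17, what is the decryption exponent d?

φ(n) = (p−1)(q−1) = 270·312 = 84240.
Need d with 17·d ≡ 1 (mod 84240). Apply the extended Euclidean algorithm:
84240 = 4955*17 + 5
17 = 3*5 + 2
5 = 2*2 + 1
2 = 2*1 + 0
Back-substitute:
1 = 5 − 2·2
1 = −2·17 + 7·5
1 = 7·84240 − 34687·17
So 17·(-34687) ≡ 1 (mod 84240), hence d ≡ -34687 ≡ 49553 (mod 84240).

49553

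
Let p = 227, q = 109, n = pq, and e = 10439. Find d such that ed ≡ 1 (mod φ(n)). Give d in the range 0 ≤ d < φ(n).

8567

φ(n) = (p−1)(q−1) = 226·108 = 24408.
Need d with 10439·d ≡ 1 (mod 24408). Apply the extended Euclidean algorithm:
24408 = 2×10439 + 3530
10439 = 2×3530 + 3379
3530 = 1×3379 + 151
3379 = 22×151 + 57
151 = 2×57 + 37
57 = 1×37 + 20
37 = 1×20 + 17
20 = 1×17 + 3
17 = 5×3 + 2
3 = 1×2 + 1
2 = 2×1 + 0
Back-substitute:
1 = 3 − 2
1 = −17 + 6·3
1 = 6·20 − 7·17
1 = −7·37 + 13·20
1 = 13·57 − 20·37
1 = −20·151 + 53·57
1 = 53·3379 − 1186·151
1 = −1186·3530 + 1239·3379
1 = 1239·10439 − 3664·3530
1 = −3664·24408 + 8567·10439
So 10439·8567 ≡ 1 (mod 24408), hence d = 8567.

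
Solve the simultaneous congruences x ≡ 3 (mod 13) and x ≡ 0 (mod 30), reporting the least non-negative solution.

120

Write x = 3 + 13·k. Then 13·k ≡ 0 − 3 ≡ 27 (mod 30).
Need 13⁻¹ mod 30. Extended Euclid on (30, 13):
30 = 2*13 + 4
13 = 3*4 + 1
4 = 4*1 + 0
Back-substitute:
1 = 13 − 3·4
1 = −3·30 + 7·13
13⁻¹ ≡ 7 (mod 30), so k ≡ 7·27 ≡ 9 (mod 30).
x = 3 + 13·9 = 120.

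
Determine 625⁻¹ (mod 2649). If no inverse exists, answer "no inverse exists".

640

gcd(2649, 625) by repeated division:
2649 = 4×625 + 149
625 = 4×149 + 29
149 = 5×29 + 4
29 = 7×4 + 1
4 = 4×1 + 0
Since gcd(625, 2649) = 1, back-substitute to write 1 as a combination:
1 = 29 − 7·4
1 = −7·149 + 36·29
1 = 36·625 − 151·149
1 = −151·2649 + 640·625
So 625·640 ≡ 1 (mod 2649).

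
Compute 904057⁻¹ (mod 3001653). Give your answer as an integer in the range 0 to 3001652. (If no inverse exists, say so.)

gcd(3001653, 904057) by repeated division:
3001653 = 3*904057 + 289482
904057 = 3*289482 + 35611
289482 = 8*35611 + 4594
35611 = 7*4594 + 3453
4594 = 1*3453 + 1141
3453 = 3*1141 + 30
1141 = 38*30 + 1
30 = 30*1 + 0
gcd = 1, so the inverse exists. Back-substitute:
1 = 1141 − 38·30
1 = −38·3453 + 115·1141
1 = 115·4594 − 153·3453
1 = −153·35611 + 1186·4594
1 = 1186·289482 − 9641·35611
1 = −9641·904057 + 30109·289482
1 = 30109·3001653 − 99968·904057
Hence 904057⁻¹ ≡ -99968 ≡ 2901685 (mod 3001653).

2901685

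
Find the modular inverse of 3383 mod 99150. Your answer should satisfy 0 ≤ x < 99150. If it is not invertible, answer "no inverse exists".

18347

Extended Euclidean algorithm:
99150 = 29×3383 + 1043
3383 = 3×1043 + 254
1043 = 4×254 + 27
254 = 9×27 + 11
27 = 2×11 + 5
11 = 2×5 + 1
5 = 5×1 + 0
Since gcd(3383, 99150) = 1, back-substitute to write 1 as a combination:
1 = 11 − 2·5
1 = −2·27 + 5·11
1 = 5·254 − 47·27
1 = −47·1043 + 193·254
1 = 193·3383 − 626·1043
1 = −626·99150 + 18347·3383
So 3383·18347 ≡ 1 (mod 99150).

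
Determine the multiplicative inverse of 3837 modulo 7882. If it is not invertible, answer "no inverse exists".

3221

gcd(7882, 3837) by repeated division:
7882 = 2·3837 + 208
3837 = 18·208 + 93
208 = 2·93 + 22
93 = 4·22 + 5
22 = 4·5 + 2
5 = 2·2 + 1
2 = 2·1 + 0
Since gcd(3837, 7882) = 1, back-substitute to write 1 as a combination:
1 = 5 − 2·2
1 = −2·22 + 9·5
1 = 9·93 − 38·22
1 = −38·208 + 85·93
1 = 85·3837 − 1568·208
1 = −1568·7882 + 3221·3837
So 3837·3221 ≡ 1 (mod 7882).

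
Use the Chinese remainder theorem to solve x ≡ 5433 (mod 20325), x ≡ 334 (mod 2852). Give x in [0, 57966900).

Write x = 5433 + 20325·k. Then 20325·k ≡ 334 − 5433 ≡ 605 (mod 2852).
Need 20325⁻¹ mod 2852. Extended Euclid on (2852, 361):
2852 = 7·361 + 325
361 = 1·325 + 36
325 = 9·36 + 1
36 = 36·1 + 0
Back-substitute:
1 = 325 − 9·36
1 = −9·361 + 10·325
1 = 10·2852 − 79·361
20325⁻¹ ≡ 2773 (mod 2852), so k ≡ 2773·605 ≡ 689 (mod 2852).
x = 5433 + 20325·689 = 14009358.

14009358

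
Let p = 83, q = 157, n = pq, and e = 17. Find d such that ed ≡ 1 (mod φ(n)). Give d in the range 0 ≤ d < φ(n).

φ(n) = (p−1)(q−1) = 82·156 = 12792.
Need d with 17·d ≡ 1 (mod 12792). Apply the extended Euclidean algorithm:
12792 = 752*17 + 8
17 = 2*8 + 1
8 = 8*1 + 0
Back-substitute:
1 = 17 − 2·8
1 = −2·12792 + 1505·17
So 17·1505 ≡ 1 (mod 12792), hence d = 1505.

1505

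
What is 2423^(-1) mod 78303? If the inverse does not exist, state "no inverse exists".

Apply the Euclidean algorithm to 78303 and 2423:
78303 = 32·2423 + 767
2423 = 3·767 + 122
767 = 6·122 + 35
122 = 3·35 + 17
35 = 2·17 + 1
17 = 17·1 + 0
The gcd is 1. Working backward:
1 = 35 − 2·17
1 = −2·122 + 7·35
1 = 7·767 − 44·122
1 = −44·2423 + 139·767
1 = 139·78303 − 4492·2423
Thus 2423·(-4492) ≡ 1 (mod 78303); reducing, -4492 mod 78303 = 73811.

73811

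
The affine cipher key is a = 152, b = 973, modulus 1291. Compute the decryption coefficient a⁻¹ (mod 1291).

654

gcd(1291, 152) by repeated division:
1291 = 8*152 + 75
152 = 2*75 + 2
75 = 37*2 + 1
2 = 2*1 + 0
Since gcd(152, 1291) = 1, back-substitute to write 1 as a combination:
1 = 75 − 37·2
1 = −37·152 + 75·75
1 = 75·1291 − 637·152
So 152·(-637) ≡ 1 (mod 1291), and -637 ≡ 654 (mod 1291).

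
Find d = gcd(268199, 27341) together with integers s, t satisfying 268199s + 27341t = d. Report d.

Euclidean algorithm:
268199 = 9×27341 + 22130
27341 = 1×22130 + 5211
22130 = 4×5211 + 1286
5211 = 4×1286 + 67
1286 = 19×67 + 13
67 = 5×13 + 2
13 = 6×2 + 1
2 = 2×1 + 0
gcd(268199, 27341) = 1.
Working backward:
1 = 13 − 6·2
1 = −6·67 + 31·13
1 = 31·1286 − 595·67
1 = −595·5211 + 2411·1286
1 = 2411·22130 − 10239·5211
1 = −10239·27341 + 12650·22130
1 = 12650·268199 − 124089·27341
So 1 = (12650)·268199 + (-124089)·27341.

1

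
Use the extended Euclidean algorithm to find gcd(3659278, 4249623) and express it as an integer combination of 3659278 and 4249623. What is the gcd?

Apply Euclid's algorithm to 4249623 and 3659278:
4249623 = 1·3659278 + 590345
3659278 = 6·590345 + 117208
590345 = 5·117208 + 4305
117208 = 27·4305 + 973
4305 = 4·973 + 413
973 = 2·413 + 147
413 = 2·147 + 119
147 = 1·119 + 28
119 = 4·28 + 7
28 = 4·7 + 0
gcd(3659278, 4249623) = 7.
Working backward:
7 = 119 − 4·28
7 = −4·147 + 5·119
7 = 5·413 − 14·147
7 = −14·973 + 33·413
7 = 33·4305 − 146·973
7 = −146·117208 + 3975·4305
7 = 3975·590345 − 20021·117208
7 = −20021·3659278 + 124101·590345
7 = 124101·4249623 − 144122·3659278
So 7 = (124101)·4249623 + (-144122)·3659278.

7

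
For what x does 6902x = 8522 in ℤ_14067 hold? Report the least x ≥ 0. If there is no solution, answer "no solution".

First find gcd(6902, 14067):
14067 = 2×6902 + 263
6902 = 26×263 + 64
263 = 4×64 + 7
64 = 9×7 + 1
7 = 7×1 + 0
gcd = 1, so a unique solution mod 14067 exists.
Back-substitute for the Bézout coefficients:
1 = 64 − 9·7
1 = −9·263 + 37·64
1 = 37·6902 − 971·263
1 = −971·14067 + 1979·6902
So 6902·(1979) ≡ 1 (mod 14067), giving 6902⁻¹ ≡ 1979.
x ≡ 6902⁻¹·8522 ≡ 1979·8522 ≡ 12772 (mod 14067).

12772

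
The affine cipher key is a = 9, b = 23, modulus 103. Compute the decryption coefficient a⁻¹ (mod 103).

gcd(103, 9) by repeated division:
103 = 11*9 + 4
9 = 2*4 + 1
4 = 4*1 + 0
Since gcd(9, 103) = 1, back-substitute to write 1 as a combination:
1 = 9 − 2·4
1 = −2·103 + 23·9
So 9·23 ≡ 1 (mod 103).

23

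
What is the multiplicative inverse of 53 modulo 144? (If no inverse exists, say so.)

125

gcd(144, 53) by repeated division:
144 = 2*53 + 38
53 = 1*38 + 15
38 = 2*15 + 8
15 = 1*8 + 7
8 = 1*7 + 1
7 = 7*1 + 0
gcd = 1, so the inverse exists. Back-substitute:
1 = 8 − 7
1 = −15 + 2·8
1 = 2·38 − 5·15
1 = −5·53 + 7·38
1 = 7·144 − 19·53
So 53·(-19) ≡ 1 (mod 144), and -19 ≡ 125 (mod 144).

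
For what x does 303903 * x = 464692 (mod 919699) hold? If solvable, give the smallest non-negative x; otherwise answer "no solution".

773800

First find gcd(303903, 919699):
919699 = 3×303903 + 7990
303903 = 38×7990 + 283
7990 = 28×283 + 66
283 = 4×66 + 19
66 = 3×19 + 9
19 = 2×9 + 1
9 = 9×1 + 0
gcd = 1, so a unique solution mod 919699 exists.
Back-substitute for the Bézout coefficients:
1 = 19 − 2·9
1 = −2·66 + 7·19
1 = 7·283 − 30·66
1 = −30·7990 + 847·283
1 = 847·303903 − 32216·7990
1 = −32216·919699 + 97495·303903
So 303903·(97495) ≡ 1 (mod 919699), giving 303903⁻¹ ≡ 97495.
x ≡ 303903⁻¹·464692 ≡ 97495·464692 ≡ 773800 (mod 919699).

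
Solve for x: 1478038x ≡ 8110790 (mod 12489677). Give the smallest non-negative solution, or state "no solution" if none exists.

First find gcd(1478038, 12489677):
12489677 = 8*1478038 + 665373
1478038 = 2*665373 + 147292
665373 = 4*147292 + 76205
147292 = 1*76205 + 71087
76205 = 1*71087 + 5118
71087 = 13*5118 + 4553
5118 = 1*4553 + 565
4553 = 8*565 + 33
565 = 17*33 + 4
33 = 8*4 + 1
4 = 4*1 + 0
gcd = 1, so a unique solution mod 12489677 exists.
Back-substitute for the Bézout coefficients:
1 = 33 − 8·4
1 = −8·565 + 137·33
1 = 137·4553 − 1104·565
1 = −1104·5118 + 1241·4553
1 = 1241·71087 − 17237·5118
1 = −17237·76205 + 18478·71087
1 = 18478·147292 − 35715·76205
1 = −35715·665373 + 161338·147292
1 = 161338·1478038 − 358391·665373
1 = −358391·12489677 + 3028466·1478038
So 1478038·(3028466) ≡ 1 (mod 12489677), giving 1478038⁻¹ ≡ 3028466.
x ≡ 1478038⁻¹·8110790 ≡ 3028466·8110790 ≡ 3827072 (mod 12489677).

3827072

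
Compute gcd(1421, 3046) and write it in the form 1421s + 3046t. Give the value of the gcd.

1

Repeated division:
3046 = 2×1421 + 204
1421 = 6×204 + 197
204 = 1×197 + 7
197 = 28×7 + 1
7 = 7×1 + 0
gcd(1421, 3046) = 1.
Working backward:
1 = 197 − 28·7
1 = −28·204 + 29·197
1 = 29·1421 − 202·204
1 = −202·3046 + 433·1421
So 1 = (-202)·3046 + (433)·1421.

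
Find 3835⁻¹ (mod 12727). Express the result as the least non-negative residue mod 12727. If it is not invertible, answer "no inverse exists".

no inverse exists

Euclidean algorithm on 12727, 3835:
12727 = 3·3835 + 1222
3835 = 3·1222 + 169
1222 = 7·169 + 39
169 = 4·39 + 13
39 = 3·13 + 0
Since gcd = 13 > 1, 3835 is not a unit mod 12727.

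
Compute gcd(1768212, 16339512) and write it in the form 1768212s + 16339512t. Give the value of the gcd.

12

Repeated division:
16339512 = 9·1768212 + 425604
1768212 = 4·425604 + 65796
425604 = 6·65796 + 30828
65796 = 2·30828 + 4140
30828 = 7·4140 + 1848
4140 = 2·1848 + 444
1848 = 4·444 + 72
444 = 6·72 + 12
72 = 6·12 + 0
gcd(1768212, 16339512) = 12.
Back-substituting:
12 = 444 − 6·72
12 = −6·1848 + 25·444
12 = 25·4140 − 56·1848
12 = −56·30828 + 417·4140
12 = 417·65796 − 890·30828
12 = −890·425604 + 5757·65796
12 = 5757·1768212 − 23918·425604
12 = −23918·16339512 + 221019·1768212
So 12 = (-23918)·16339512 + (221019)·1768212.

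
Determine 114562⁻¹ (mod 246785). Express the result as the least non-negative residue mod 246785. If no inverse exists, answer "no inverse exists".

Euclidean algorithm on 246785, 114562:
246785 = 2*114562 + 17661
114562 = 6*17661 + 8596
17661 = 2*8596 + 469
8596 = 18*469 + 154
469 = 3*154 + 7
154 = 22*7 + 0
gcd(114562, 246785) = 7 ≠ 1, so 114562 has no multiplicative inverse modulo 246785.

no inverse exists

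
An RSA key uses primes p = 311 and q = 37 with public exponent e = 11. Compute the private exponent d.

9131

φ(n) = (p−1)(q−1) = 310·36 = 11160.
Need d with 11·d ≡ 1 (mod 11160). Apply the extended Euclidean algorithm:
11160 = 1014*11 + 6
11 = 1*6 + 5
6 = 1*5 + 1
5 = 5*1 + 0
Back-substitute:
1 = 6 − 5
1 = −11 + 2·6
1 = 2·11160 − 2029·11
So 11·(-2029) ≡ 1 (mod 11160), hence d ≡ -2029 ≡ 9131 (mod 11160).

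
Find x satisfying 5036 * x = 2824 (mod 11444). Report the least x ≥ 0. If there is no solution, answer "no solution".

First find gcd(5036, 11444):
11444 = 2·5036 + 1372
5036 = 3·1372 + 920
1372 = 1·920 + 452
920 = 2·452 + 16
452 = 28·16 + 4
16 = 4·4 + 0
gcd = 4 and 4 | 2824, so solutions exist. Divide through by 4: 1259x ≡ 706 (mod 2861).
Now find 1259⁻¹ mod 2861:
2861 = 2×1259 + 343
1259 = 3×343 + 230
343 = 1×230 + 113
230 = 2×113 + 4
113 = 28×4 + 1
4 = 4×1 + 0
Back-substitute:
1 = 113 − 28·4
1 = −28·230 + 57·113
1 = 57·343 − 85·230
1 = −85·1259 + 312·343
1 = 312·2861 − 709·1259
So 1259·(-709) ≡ 1 (mod 2861), i.e. 1259⁻¹ ≡ 2152.
Then x ≡ 2152·706 ≡ 121 (mod 2861); the smallest non-negative solution is x = 121.

121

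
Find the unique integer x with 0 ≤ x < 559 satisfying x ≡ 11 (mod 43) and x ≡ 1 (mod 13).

Write x = 11 + 43·k. Then 43·k ≡ 1 − 11 ≡ 3 (mod 13).
Need 43⁻¹ mod 13. Extended Euclid on (13, 4):
13 = 3×4 + 1
4 = 4×1 + 0
Back-substitute:
1 = 13 − 3·4
43⁻¹ ≡ 10 (mod 13), so k ≡ 10·3 ≡ 4 (mod 13).
x = 11 + 43·4 = 183.

183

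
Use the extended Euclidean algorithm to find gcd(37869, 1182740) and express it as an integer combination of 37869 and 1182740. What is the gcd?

13

Euclidean algorithm:
1182740 = 31*37869 + 8801
37869 = 4*8801 + 2665
8801 = 3*2665 + 806
2665 = 3*806 + 247
806 = 3*247 + 65
247 = 3*65 + 52
65 = 1*52 + 13
52 = 4*13 + 0
gcd(37869, 1182740) = 13.
Back-substituting:
13 = 65 − 52
13 = −247 + 4·65
13 = 4·806 − 13·247
13 = −13·2665 + 43·806
13 = 43·8801 − 142·2665
13 = −142·37869 + 611·8801
13 = 611·1182740 − 19083·37869
So 13 = (611)·1182740 + (-19083)·37869.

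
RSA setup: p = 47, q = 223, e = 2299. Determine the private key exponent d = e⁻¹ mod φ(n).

φ(n) = (p−1)(q−1) = 46·222 = 10212.
Need d with 2299·d ≡ 1 (mod 10212). Apply the extended Euclidean algorithm:
10212 = 4·2299 + 1016
2299 = 2·1016 + 267
1016 = 3·267 + 215
267 = 1·215 + 52
215 = 4·52 + 7
52 = 7·7 + 3
7 = 2·3 + 1
3 = 3·1 + 0
Back-substitute:
1 = 7 − 2·3
1 = −2·52 + 15·7
1 = 15·215 − 62·52
1 = −62·267 + 77·215
1 = 77·1016 − 293·267
1 = −293·2299 + 663·1016
1 = 663·10212 − 2945·2299
So 2299·(-2945) ≡ 1 (mod 10212), hence d ≡ -2945 ≡ 7267 (mod 10212).

7267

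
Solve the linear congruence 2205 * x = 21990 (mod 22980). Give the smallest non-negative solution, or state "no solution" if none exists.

406

First find gcd(2205, 22980):
22980 = 10*2205 + 930
2205 = 2*930 + 345
930 = 2*345 + 240
345 = 1*240 + 105
240 = 2*105 + 30
105 = 3*30 + 15
30 = 2*15 + 0
gcd = 15 and 15 | 21990, so solutions exist. Divide through by 15: 147x ≡ 1466 (mod 1532).
Now find 147⁻¹ mod 1532:
1532 = 10*147 + 62
147 = 2*62 + 23
62 = 2*23 + 16
23 = 1*16 + 7
16 = 2*7 + 2
7 = 3*2 + 1
2 = 2*1 + 0
Back-substitute:
1 = 7 − 3·2
1 = −3·16 + 7·7
1 = 7·23 − 10·16
1 = −10·62 + 27·23
1 = 27·147 − 64·62
1 = −64·1532 + 667·147
So 147⁻¹ ≡ 667 (mod 1532).
Then x ≡ 667·1466 ≡ 406 (mod 1532); the smallest non-negative solution is x = 406.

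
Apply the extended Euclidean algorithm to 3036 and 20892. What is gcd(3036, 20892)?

12

Repeated division:
20892 = 6×3036 + 2676
3036 = 1×2676 + 360
2676 = 7×360 + 156
360 = 2×156 + 48
156 = 3×48 + 12
48 = 4×12 + 0
gcd(3036, 20892) = 12.
Back-substituting:
12 = 156 − 3·48
12 = −3·360 + 7·156
12 = 7·2676 − 52·360
12 = −52·3036 + 59·2676
12 = 59·20892 − 406·3036
So 12 = (59)·20892 + (-406)·3036.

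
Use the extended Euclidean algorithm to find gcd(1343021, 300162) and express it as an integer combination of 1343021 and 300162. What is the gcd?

Euclidean algorithm:
1343021 = 4×300162 + 142373
300162 = 2×142373 + 15416
142373 = 9×15416 + 3629
15416 = 4×3629 + 900
3629 = 4×900 + 29
900 = 31×29 + 1
29 = 29×1 + 0
gcd(1343021, 300162) = 1.
Working backward:
1 = 900 − 31·29
1 = −31·3629 + 125·900
1 = 125·15416 − 531·3629
1 = −531·142373 + 4904·15416
1 = 4904·300162 − 10339·142373
1 = −10339·1343021 + 46260·300162
So 1 = (-10339)·1343021 + (46260)·300162.

1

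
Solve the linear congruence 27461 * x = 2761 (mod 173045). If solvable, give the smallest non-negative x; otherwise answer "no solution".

69726

First find gcd(27461, 173045):
173045 = 6×27461 + 8279
27461 = 3×8279 + 2624
8279 = 3×2624 + 407
2624 = 6×407 + 182
407 = 2×182 + 43
182 = 4×43 + 10
43 = 4×10 + 3
10 = 3×3 + 1
3 = 3×1 + 0
gcd = 1, so a unique solution mod 173045 exists.
Back-substitute for the Bézout coefficients:
1 = 10 − 3·3
1 = −3·43 + 13·10
1 = 13·182 − 55·43
1 = −55·407 + 123·182
1 = 123·2624 − 793·407
1 = −793·8279 + 2502·2624
1 = 2502·27461 − 8299·8279
1 = −8299·173045 + 52296·27461
So 27461·(52296) ≡ 1 (mod 173045), giving 27461⁻¹ ≡ 52296.
x ≡ 27461⁻¹·2761 ≡ 52296·2761 ≡ 69726 (mod 173045).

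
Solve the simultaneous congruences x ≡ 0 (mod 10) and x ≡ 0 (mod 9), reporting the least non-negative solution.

0

Write x = 0 + 10·k. Then 10·k ≡ 0 − 0 ≡ 0 (mod 9).
Need 10⁻¹ mod 9. Extended Euclid on (9, 1):
9 = 9×1 + 0
10⁻¹ ≡ 1 (mod 9), so k ≡ 1·0 ≡ 0 (mod 9).
x = 0 + 10·0 = 0.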